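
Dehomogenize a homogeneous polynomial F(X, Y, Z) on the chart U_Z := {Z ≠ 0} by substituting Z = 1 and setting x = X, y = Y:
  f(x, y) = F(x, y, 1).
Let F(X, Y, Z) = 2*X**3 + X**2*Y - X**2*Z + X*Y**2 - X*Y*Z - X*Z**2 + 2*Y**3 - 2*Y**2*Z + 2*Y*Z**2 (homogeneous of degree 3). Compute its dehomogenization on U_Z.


f(x, y) = 2*x**3 + x**2*y - x**2 + x*y**2 - x*y - x + 2*y**3 - 2*y**2 + 2*y

On U_Z we set Z = 1. Each monomial c·X^i·Y^j·Z^k in F becomes c·x^i·y^j·1^k = c·x^i·y^j.
Substituting Z = 1: F(X, Y, 1) = 2*x**3 + x**2*y - x**2 + x*y**2 - x*y - x + 2*y**3 - 2*y**2 + 2*y.
Note: deg(f) ≤ deg(F) = 3; strict inequality happens when F is divisible by Z (lost terms).


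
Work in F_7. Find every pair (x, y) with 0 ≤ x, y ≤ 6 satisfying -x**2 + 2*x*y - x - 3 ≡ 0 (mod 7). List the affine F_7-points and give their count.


Affine F_7-points: {(1, 6), (2, 4), (3, 6), (4, 2), (5, 4), (6, 2)}; count = 6.

For each of the 49 pairs (x, y) ∈ F_7², evaluate f(x, y) mod 7. Record the zeros.
  x = 0: [0↦4, 1↦4, 2↦4, 3↦4, 4↦4, 5↦4, 6↦4]  zeros at y ∈ ∅
  x = 1: [0↦2, 1↦4, 2↦6, 3↦1, 4↦3, 5↦5, 6↦0]  zeros at y ∈ {6}
  x = 2: [0↦5, 1↦2, 2↦6, 3↦3, 4↦0, 5↦4, 6↦1]  zeros at y ∈ {4}
  x = 3: [0↦6, 1↦5, 2↦4, 3↦3, 4↦2, 5↦1, 6↦0]  zeros at y ∈ {6}
  x = 4: [0↦5, 1↦6, 2↦0, 3↦1, 4↦2, 5↦3, 6↦4]  zeros at y ∈ {2}
  x = 5: [0↦2, 1↦5, 2↦1, 3↦4, 4↦0, 5↦3, 6↦6]  zeros at y ∈ {4}
  x = 6: [0↦4, 1↦2, 2↦0, 3↦5, 4↦3, 5↦1, 6↦6]  zeros at y ∈ {2}
Collecting zeros: affine points = {(1, 6), (2, 4), (3, 6), (4, 2), (5, 4), (6, 2)}.
Total count |C(F_7)_aff| = 6.


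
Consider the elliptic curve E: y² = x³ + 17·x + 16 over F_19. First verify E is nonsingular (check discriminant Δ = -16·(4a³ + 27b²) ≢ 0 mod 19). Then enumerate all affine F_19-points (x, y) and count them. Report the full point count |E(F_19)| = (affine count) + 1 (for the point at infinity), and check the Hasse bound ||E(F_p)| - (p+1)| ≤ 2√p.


Affine points = {(0, 4), (0, 15), (2, 1), (2, 18), (5, 6), (5, 13), (6, 7), (6, 12), (9, 9), (9, 10), (15, 6), (15, 13), (18, 6), (18, 13)}; affine count = 14; |E(F_19)| = 15.

Discriminant check: Δ ∝ 4a³ + 27b² = 4·17³ + 27·16² = 4·4913 + 27·256 ≡ 2 (mod 19). Nonzero ⇒ E is nonsingular.
For each x ∈ F_19, compute rhs = x³ + 17·x + 16 mod 19, then count y ∈ F_19 with y² ≡ rhs.
  x = 0: rhs = 16, matching y values: 4, 15 (2 points).
  x = 1: rhs = 15, matching y values: none (0 points).
  x = 2: rhs = 1, matching y values: 1, 18 (2 points).
  x = 3: rhs = 18, matching y values: none (0 points).
  x = 4: rhs = 15, matching y values: none (0 points).
  x = 5: rhs = 17, matching y values: 6, 13 (2 points).
  x = 6: rhs = 11, matching y values: 7, 12 (2 points).
  x = 7: rhs = 3, matching y values: none (0 points).
  x = 8: rhs = 18, matching y values: none (0 points).
  x = 9: rhs = 5, matching y values: 9, 10 (2 points).
  x = 10: rhs = 8, matching y values: none (0 points).
  x = 11: rhs = 14, matching y values: none (0 points).
  x = 12: rhs = 10, matching y values: none (0 points).
  x = 13: rhs = 2, matching y values: none (0 points).
  x = 14: rhs = 15, matching y values: none (0 points).
  x = 15: rhs = 17, matching y values: 6, 13 (2 points).
  x = 16: rhs = 14, matching y values: none (0 points).
  x = 17: rhs = 12, matching y values: none (0 points).
  x = 18: rhs = 17, matching y values: 6, 13 (2 points).
Total affine count: 14.
Full point count |E(F_19)| = 14 + 1 = 15.
Hasse bound: |15 − (19+1)| = |-5| = 5 ≤ 2√19 ≈ 8.7178 ✓.


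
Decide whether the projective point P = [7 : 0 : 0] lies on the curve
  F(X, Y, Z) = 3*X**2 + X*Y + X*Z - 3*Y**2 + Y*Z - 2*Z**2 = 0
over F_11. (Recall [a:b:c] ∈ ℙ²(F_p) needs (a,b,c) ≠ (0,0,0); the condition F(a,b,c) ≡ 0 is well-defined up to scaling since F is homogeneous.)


F(7,0,0) ≡ 4 (mod 11); P is NOT on the curve.

Evaluate F(7, 0, 0) term-by-term (mod 11).
  3*X**2 ↦ 3·49·1·1 = 147
  X*Y ↦ 1·7·0·1 = 0
  X*Z ↦ 1·7·1·0 = 0
  -3*Y**2 ↦ -3·1·0·1 = 0
  Y*Z ↦ 1·1·0·0 = 0
  -2*Z**2 ↦ -2·1·1·0 = 0
Sum: F(7, 0, 0) = (147) + (0) + (0) + (0) + (0) + (0) = 147.
Reducing mod 11: 147 ≡ 4 (mod 11).
Since F(a, b, c) ≡ 4 ≠ 0 (mod 11), P does NOT lie on the curve.


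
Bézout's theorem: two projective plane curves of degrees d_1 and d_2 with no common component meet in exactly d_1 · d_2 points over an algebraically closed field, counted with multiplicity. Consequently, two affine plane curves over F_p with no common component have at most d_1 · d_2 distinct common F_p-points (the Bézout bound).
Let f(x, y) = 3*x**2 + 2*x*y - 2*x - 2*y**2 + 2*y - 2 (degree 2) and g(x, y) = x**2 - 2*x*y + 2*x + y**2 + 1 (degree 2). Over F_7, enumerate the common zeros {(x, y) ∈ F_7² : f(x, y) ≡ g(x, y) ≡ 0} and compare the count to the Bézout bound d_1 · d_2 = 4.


Common zeros: {(1, 3), (1, 6), (2, 5)}; count = 3; Bézout bound = 4.

deg(f) = 2, deg(g) = 2, so Bézout bound = 4.
Scan x ∈ F_7. For each x, list the y ∈ F_7 with f(x, y) ≡ 0 and those with g(x, y) ≡ 0 (mod 7); the common zeros in that column are the intersection.
  x = 0: f ≡ 0 at y ∈ {3, 5}; g ≡ 0 at y ∈ ∅; common: ∅.
  x = 1: f ≡ 0 at y ∈ {3, 6}; g ≡ 0 at y ∈ {3, 6}; common: {3, 6}.
  x = 2: f ≡ 0 at y ∈ {5}; g ≡ 0 at y ∈ {5, 6}; common: {5}.
  x = 3: f ≡ 0 at y ∈ ∅; g ≡ 0 at y ∈ {3}; common: ∅.
  x = 4: f ≡ 0 at y ∈ ∅; g ≡ 0 at y ∈ ∅; common: ∅.
  x = 5: f ≡ 0 at y ∈ {0, 6}; g ≡ 0 at y ∈ ∅; common: ∅.
  x = 6: f ≡ 0 at y ∈ ∅; g ≡ 0 at y ∈ {0, 5}; common: ∅.
Collecting: common zeros = {(1, 3), (1, 6), (2, 5)}, so the count is 3.
Comparison with the Bézout bound: 3 ≤ 4 = deg(f)·deg(g), as expected for curves with no common component (the affine F_7-count falls short of the bound because intersections may lie at infinity, over extension fields, or carry multiplicity).


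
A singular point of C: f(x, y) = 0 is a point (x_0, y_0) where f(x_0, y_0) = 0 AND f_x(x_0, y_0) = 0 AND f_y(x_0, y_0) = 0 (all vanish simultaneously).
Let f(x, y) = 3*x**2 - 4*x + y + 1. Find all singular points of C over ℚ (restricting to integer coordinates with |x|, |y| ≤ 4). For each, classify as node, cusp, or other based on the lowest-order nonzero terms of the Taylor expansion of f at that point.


No singular points in the scanned grid; C is smooth there.

Compute partial derivatives:
  f_x = 6*x - 4.
  f_y = 1.
f_y = 1 is a nonzero constant, so f_y never vanishes: no point (x, y) can satisfy f = f_x = f_y = 0. In particular no (x, y) ∈ {−4, ..., 4}² is singular; the curve is smooth.


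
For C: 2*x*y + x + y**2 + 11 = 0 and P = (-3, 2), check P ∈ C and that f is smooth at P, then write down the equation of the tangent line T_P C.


Tangent line at P: 5*x - 2*y + 19 = 0.

Step 1: f(-3, 2) = 0, so P lies on C.
Step 2: partial derivatives
  f_x(x, y) = 2*y + 1, f_y(x, y) = 2*x + 2*y.
  f_x(P) = 5, f_y(P) = -2 (gradient nonzero, so P is smooth).
Step 3: tangent line at P: 5·(x − -3) + -2·(y − 2) = 0.
Expanding: 5*x - 2*y + 19 = 0.


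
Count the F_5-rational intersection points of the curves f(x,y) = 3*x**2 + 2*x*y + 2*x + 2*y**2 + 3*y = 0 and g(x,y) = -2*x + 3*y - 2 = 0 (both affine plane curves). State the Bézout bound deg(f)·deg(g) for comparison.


Common zeros: ∅; count = 0; Bézout bound = 2.

deg(f) = 2, deg(g) = 1, so Bézout bound = 2.
Scan x ∈ F_5. For each x, list the y ∈ F_5 with f(x, y) ≡ 0 and those with g(x, y) ≡ 0 (mod 5); the common zeros in that column are the intersection.
  x = 0: f ≡ 0 at y ∈ {0, 1}; g ≡ 0 at y ∈ {4}; common: ∅.
  x = 1: f ≡ 0 at y ∈ {0}; g ≡ 0 at y ∈ {3}; common: ∅.
  x = 2: f ≡ 0 at y ∈ {1, 3}; g ≡ 0 at y ∈ {2}; common: ∅.
  x = 3: f ≡ 0 at y ∈ ∅; g ≡ 0 at y ∈ {1}; common: ∅.
  x = 4: f ≡ 0 at y ∈ ∅; g ≡ 0 at y ∈ {0}; common: ∅.
Collecting: common zeros = ∅, so the count is 0.
Comparison with the Bézout bound: 0 ≤ 2 = deg(f)·deg(g), as expected for curves with no common component (the affine F_5-count falls short of the bound because intersections may lie at infinity, over extension fields, or carry multiplicity).


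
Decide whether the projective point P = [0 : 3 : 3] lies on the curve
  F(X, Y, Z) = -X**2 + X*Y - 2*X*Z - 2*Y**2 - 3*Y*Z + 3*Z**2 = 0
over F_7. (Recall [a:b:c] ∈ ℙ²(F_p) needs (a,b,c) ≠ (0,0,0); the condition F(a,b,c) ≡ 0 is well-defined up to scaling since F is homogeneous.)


F(0,3,3) ≡ 3 (mod 7); P is NOT on the curve.

Evaluate F(0, 3, 3) term-by-term (mod 7).
  -X**2 ↦ -1·0·1·1 = 0
  X*Y ↦ 1·0·3·1 = 0
  -2*X*Z ↦ -2·0·1·3 = 0
  -2*Y**2 ↦ -2·1·9·1 = -18
  -3*Y*Z ↦ -3·1·3·3 = -27
  3*Z**2 ↦ 3·1·1·9 = 27
Sum: F(0, 3, 3) = (0) + (0) + (0) + (-18) + (-27) + (27) = -18.
Reducing mod 7: -18 ≡ 3 (mod 7).
Since F(a, b, c) ≡ 3 ≠ 0 (mod 7), P does NOT lie on the curve.


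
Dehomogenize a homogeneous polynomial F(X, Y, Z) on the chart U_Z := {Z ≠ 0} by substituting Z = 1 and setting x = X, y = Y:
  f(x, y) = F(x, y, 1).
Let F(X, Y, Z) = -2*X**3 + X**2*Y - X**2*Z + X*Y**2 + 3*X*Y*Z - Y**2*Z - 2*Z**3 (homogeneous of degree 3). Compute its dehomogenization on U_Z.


f(x, y) = -2*x**3 + x**2*y - x**2 + x*y**2 + 3*x*y - y**2 - 2

On U_Z we set Z = 1. Each monomial c·X^i·Y^j·Z^k in F becomes c·x^i·y^j·1^k = c·x^i·y^j.
Substituting Z = 1: F(X, Y, 1) = -2*x**3 + x**2*y - x**2 + x*y**2 + 3*x*y - y**2 - 2.
Note: deg(f) ≤ deg(F) = 3; strict inequality happens when F is divisible by Z (lost terms).


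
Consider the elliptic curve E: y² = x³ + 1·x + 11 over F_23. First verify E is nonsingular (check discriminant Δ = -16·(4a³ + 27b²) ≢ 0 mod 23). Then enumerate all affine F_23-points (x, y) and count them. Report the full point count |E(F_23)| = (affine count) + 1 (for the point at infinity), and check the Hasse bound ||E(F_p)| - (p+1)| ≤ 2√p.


Affine points = {(1, 6), (1, 17), (3, 8), (3, 15), (5, 7), (5, 16), (6, 7), (6, 16), (7, 4), (7, 19), (8, 5), (8, 18), (9, 6), (9, 17), (10, 3), (10, 20), (12, 7), (12, 16), (13, 6), (13, 17), (14, 3), (14, 20), (16, 11), (16, 12), (19, 9), (19, 14), (20, 2), (20, 21), (21, 1), (21, 22), (22, 3), (22, 20)}; affine count = 32; |E(F_23)| = 33.

Discriminant check: Δ ∝ 4a³ + 27b² = 4·1³ + 27·11² = 4·1 + 27·121 ≡ 5 (mod 23). Nonzero ⇒ E is nonsingular.
For each x ∈ F_23, compute rhs = x³ + 1·x + 11 mod 23, then count y ∈ F_23 with y² ≡ rhs.
  x = 0: rhs = 11, matching y values: none (0 points).
  x = 1: rhs = 13, matching y values: 6, 17 (2 points).
  x = 2: rhs = 21, matching y values: none (0 points).
  x = 3: rhs = 18, matching y values: 8, 15 (2 points).
  x = 4: rhs = 10, matching y values: none (0 points).
  x = 5: rhs = 3, matching y values: 7, 16 (2 points).
  x = 6: rhs = 3, matching y values: 7, 16 (2 points).
  x = 7: rhs = 16, matching y values: 4, 19 (2 points).
  x = 8: rhs = 2, matching y values: 5, 18 (2 points).
  x = 9: rhs = 13, matching y values: 6, 17 (2 points).
  x = 10: rhs = 9, matching y values: 3, 20 (2 points).
  x = 11: rhs = 19, matching y values: none (0 points).
  x = 12: rhs = 3, matching y values: 7, 16 (2 points).
  x = 13: rhs = 13, matching y values: 6, 17 (2 points).
  x = 14: rhs = 9, matching y values: 3, 20 (2 points).
  x = 15: rhs = 20, matching y values: none (0 points).
  x = 16: rhs = 6, matching y values: 11, 12 (2 points).
  x = 17: rhs = 19, matching y values: none (0 points).
  x = 18: rhs = 19, matching y values: none (0 points).
  x = 19: rhs = 12, matching y values: 9, 14 (2 points).
  x = 20: rhs = 4, matching y values: 2, 21 (2 points).
  x = 21: rhs = 1, matching y values: 1, 22 (2 points).
  x = 22: rhs = 9, matching y values: 3, 20 (2 points).
Total affine count: 32.
Full point count |E(F_23)| = 32 + 1 = 33.
Hasse bound: |33 − (23+1)| = |9| = 9 ≤ 2√23 ≈ 9.5917 ✓.


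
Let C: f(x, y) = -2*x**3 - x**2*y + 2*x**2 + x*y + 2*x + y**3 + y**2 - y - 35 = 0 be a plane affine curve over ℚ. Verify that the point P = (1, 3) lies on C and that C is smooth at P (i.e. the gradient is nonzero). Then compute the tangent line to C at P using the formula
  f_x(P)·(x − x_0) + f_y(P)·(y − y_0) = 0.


Tangent line at P: -3*x + 32*y - 93 = 0.

Step 1: f(1, 3) = 0, so P lies on C.
Step 2: partial derivatives
  f_x(x, y) = -6*x**2 - 2*x*y + 4*x + y + 2, f_y(x, y) = -x**2 + x + 3*y**2 + 2*y - 1.
  f_x(P) = -3, f_y(P) = 32 (gradient nonzero, so P is smooth).
Step 3: tangent line at P: -3·(x − 1) + 32·(y − 3) = 0.
Expanding: -3*x + 32*y - 93 = 0.


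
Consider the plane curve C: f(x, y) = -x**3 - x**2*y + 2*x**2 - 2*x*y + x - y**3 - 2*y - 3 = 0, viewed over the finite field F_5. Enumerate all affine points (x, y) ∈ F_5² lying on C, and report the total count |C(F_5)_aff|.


Affine F_5-points: {(0, 2), (0, 4), (1, 4), (2, 4)}; count = 4.

For each of the 25 pairs (x, y) ∈ F_5², evaluate f(x, y) mod 5. Record the zeros.
  x = 0: [0↦2, 1↦4, 2↦0, 3↦4, 4↦0]  zeros at y ∈ {2, 4}
  x = 1: [0↦4, 1↦3, 2↦1, 3↦2, 4↦0]  zeros at y ∈ {4}
  x = 2: [0↦4, 1↦3, 2↦1, 3↦2, 4↦0]  zeros at y ∈ {4}
  x = 3: [0↦1, 1↦3, 2↦4, 3↦3, 4↦4]  zeros at y ∈ ∅
  x = 4: [0↦4, 1↦2, 2↦4, 3↦4, 4↦1]  zeros at y ∈ ∅
Collecting zeros: affine points = {(0, 2), (0, 4), (1, 4), (2, 4)}.
Total count |C(F_5)_aff| = 4.


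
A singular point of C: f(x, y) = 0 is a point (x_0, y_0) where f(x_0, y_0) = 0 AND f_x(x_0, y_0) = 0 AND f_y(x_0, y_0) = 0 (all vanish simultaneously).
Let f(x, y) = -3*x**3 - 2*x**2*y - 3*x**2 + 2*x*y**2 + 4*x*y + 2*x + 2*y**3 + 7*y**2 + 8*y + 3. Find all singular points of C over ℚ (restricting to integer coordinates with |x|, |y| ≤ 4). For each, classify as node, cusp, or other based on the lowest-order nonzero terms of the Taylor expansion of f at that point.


Singular points: {(0, -1)}; classification: node.

Compute partial derivatives:
  f_x = -9*x**2 - 4*x*y - 6*x + 2*y**2 + 4*y + 2.
  f_y = -2*x**2 + 4*x*y + 4*x + 6*y**2 + 14*y + 8.
Scan x_0 ∈ {−4, ..., 4}. For each x_0, f_y(x_0, y) is a polynomial in y; find its integer roots y ∈ {−4, ..., 4}, then test f_x and f at those candidates.
  x = -4: f_y(-4, y) = 6*y**2 - 2*y - 40; no integer root y with |y| ≤ 4.
  x = -3: f_y(-3, y) = 6*y**2 + 2*y - 22; no integer root y with |y| ≤ 4.
  x = -2: f_y(-2, y) = 6*y**2 + 6*y - 8; no integer root y with |y| ≤ 4.
  x = -1: f_y(-1, y) = 6*y**2 + 10*y + 2; no integer root y with |y| ≤ 4.
  x = 0: f_y(0, y) = 6*y**2 + 14*y + 8; vanishes at y ∈ {-1}. (0, -1): f_x = 0, f = 0 — SINGULAR.
  x = 1: f_y(1, y) = 6*y**2 + 18*y + 10; no integer root y with |y| ≤ 4.
  x = 2: f_y(2, y) = 6*y**2 + 22*y + 8; no integer root y with |y| ≤ 4.
  x = 3: f_y(3, y) = 6*y**2 + 26*y + 2; no integer root y with |y| ≤ 4.
  x = 4: f_y(4, y) = 6*y**2 + 30*y - 8; no integer root y with |y| ≤ 4.
Only singular point on the grid: (0, -1).
Classify: substitute x = 0 + u, y = -1 + v and expand: f = -3*u**3 - 2*u**2*v - u**2 + 2*u*v**2 + 2*v**3 + v**2.
No constant or linear terms (consistent with a singular point). Quadratic part: -u**2 + v**2. Cubic part: -3*u**3 - 2*u**2*v + 2*u*v**2 + 2*v**3.
The quadratic part v**2 - u**2 = (v − u)(v + u) splits into two distinct linear factors, so there are two distinct tangent lines y − -1 = ±(x − 0) — this is a node (ordinary double point).
Classification: node.


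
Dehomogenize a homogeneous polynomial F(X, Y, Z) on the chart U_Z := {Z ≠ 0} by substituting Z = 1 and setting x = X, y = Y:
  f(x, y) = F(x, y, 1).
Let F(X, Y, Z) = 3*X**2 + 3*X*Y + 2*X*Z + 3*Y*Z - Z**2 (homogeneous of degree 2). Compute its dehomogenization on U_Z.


f(x, y) = 3*x**2 + 3*x*y + 2*x + 3*y - 1

On U_Z we set Z = 1. Each monomial c·X^i·Y^j·Z^k in F becomes c·x^i·y^j·1^k = c·x^i·y^j.
Substituting Z = 1: F(X, Y, 1) = 3*x**2 + 3*x*y + 2*x + 3*y - 1.
Note: deg(f) ≤ deg(F) = 2; strict inequality happens when F is divisible by Z (lost terms).


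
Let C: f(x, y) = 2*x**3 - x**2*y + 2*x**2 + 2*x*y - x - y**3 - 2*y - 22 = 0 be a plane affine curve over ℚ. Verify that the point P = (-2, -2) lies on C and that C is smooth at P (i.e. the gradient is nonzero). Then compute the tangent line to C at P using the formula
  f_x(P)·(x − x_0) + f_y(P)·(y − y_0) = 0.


Tangent line at P: 3*x - 22*y - 38 = 0.

Step 1: f(-2, -2) = 0, so P lies on C.
Step 2: partial derivatives
  f_x(x, y) = 6*x**2 - 2*x*y + 4*x + 2*y - 1, f_y(x, y) = -x**2 + 2*x - 3*y**2 - 2.
  f_x(P) = 3, f_y(P) = -22 (gradient nonzero, so P is smooth).
Step 3: tangent line at P: 3·(x − -2) + -22·(y − -2) = 0.
Expanding: 3*x - 22*y - 38 = 0.


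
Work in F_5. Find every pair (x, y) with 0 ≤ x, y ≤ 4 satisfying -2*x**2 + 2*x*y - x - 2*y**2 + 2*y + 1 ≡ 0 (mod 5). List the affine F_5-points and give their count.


Affine F_5-points: {(1, 1), (2, 1), (2, 2), (3, 0), (3, 4), (4, 0)}; count = 6.

For each of the 25 pairs (x, y) ∈ F_5², evaluate f(x, y) mod 5. Record the zeros.
  x = 0: [0↦1, 1↦1, 2↦2, 3↦4, 4↦2]  zeros at y ∈ ∅
  x = 1: [0↦3, 1↦0, 2↦3, 3↦2, 4↦2]  zeros at y ∈ {1}
  x = 2: [0↦1, 1↦0, 2↦0, 3↦1, 4↦3]  zeros at y ∈ {1, 2}
  x = 3: [0↦0, 1↦1, 2↦3, 3↦1, 4↦0]  zeros at y ∈ {0, 4}
  x = 4: [0↦0, 1↦3, 2↦2, 3↦2, 4↦3]  zeros at y ∈ {0}
Collecting zeros: affine points = {(1, 1), (2, 1), (2, 2), (3, 0), (3, 4), (4, 0)}.
Total count |C(F_5)_aff| = 6.


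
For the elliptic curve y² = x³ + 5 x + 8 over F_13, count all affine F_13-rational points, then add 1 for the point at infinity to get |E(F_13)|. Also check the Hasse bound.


Affine points = {(1, 1), (1, 12), (2, 0), (4, 1), (4, 12), (7, 3), (7, 10), (8, 1), (8, 12), (11, 4), (11, 9)}; affine count = 11; |E(F_13)| = 12.

Discriminant check: Δ ∝ 4a³ + 27b² = 4·5³ + 27·8² = 4·125 + 27·64 ≡ 5 (mod 13). Nonzero ⇒ E is nonsingular.
For each x ∈ F_13, compute rhs = x³ + 5·x + 8 mod 13, then count y ∈ F_13 with y² ≡ rhs.
  x = 0: rhs = 8, matching y values: none (0 points).
  x = 1: rhs = 1, matching y values: 1, 12 (2 points).
  x = 2: rhs = 0, matching y values: 0 (1 points).
  x = 3: rhs = 11, matching y values: none (0 points).
  x = 4: rhs = 1, matching y values: 1, 12 (2 points).
  x = 5: rhs = 2, matching y values: none (0 points).
  x = 6: rhs = 7, matching y values: none (0 points).
  x = 7: rhs = 9, matching y values: 3, 10 (2 points).
  x = 8: rhs = 1, matching y values: 1, 12 (2 points).
  x = 9: rhs = 2, matching y values: none (0 points).
  x = 10: rhs = 5, matching y values: none (0 points).
  x = 11: rhs = 3, matching y values: 4, 9 (2 points).
  x = 12: rhs = 2, matching y values: none (0 points).
Total affine count: 11.
Full point count |E(F_13)| = 11 + 1 = 12.
Hasse bound: |12 − (13+1)| = |-2| = 2 ≤ 2√13 ≈ 7.2111 ✓.


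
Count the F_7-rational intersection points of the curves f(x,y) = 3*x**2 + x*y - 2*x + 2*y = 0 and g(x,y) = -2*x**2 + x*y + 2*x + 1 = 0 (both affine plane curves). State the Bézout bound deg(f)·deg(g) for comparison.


Common zeros: {(2, 5)}; count = 1; Bézout bound = 4.

deg(f) = 2, deg(g) = 2, so Bézout bound = 4.
Scan x ∈ F_7. For each x, list the y ∈ F_7 with f(x, y) ≡ 0 and those with g(x, y) ≡ 0 (mod 7); the common zeros in that column are the intersection.
  x = 0: f ≡ 0 at y ∈ {0}; g ≡ 0 at y ∈ ∅; common: ∅.
  x = 1: f ≡ 0 at y ∈ {2}; g ≡ 0 at y ∈ {6}; common: ∅.
  x = 2: f ≡ 0 at y ∈ {5}; g ≡ 0 at y ∈ {5}; common: {5}.
  x = 3: f ≡ 0 at y ∈ {0}; g ≡ 0 at y ∈ {6}; common: ∅.
  x = 4: f ≡ 0 at y ∈ {5}; g ≡ 0 at y ∈ {4}; common: ∅.
  x = 5: f ≡ 0 at y ∈ ∅; g ≡ 0 at y ∈ {5}; common: ∅.
  x = 6: f ≡ 0 at y ∈ {2}; g ≡ 0 at y ∈ {4}; common: ∅.
Collecting: common zeros = {(2, 5)}, so the count is 1.
Comparison with the Bézout bound: 1 ≤ 4 = deg(f)·deg(g), as expected for curves with no common component (the affine F_7-count falls short of the bound because intersections may lie at infinity, over extension fields, or carry multiplicity).


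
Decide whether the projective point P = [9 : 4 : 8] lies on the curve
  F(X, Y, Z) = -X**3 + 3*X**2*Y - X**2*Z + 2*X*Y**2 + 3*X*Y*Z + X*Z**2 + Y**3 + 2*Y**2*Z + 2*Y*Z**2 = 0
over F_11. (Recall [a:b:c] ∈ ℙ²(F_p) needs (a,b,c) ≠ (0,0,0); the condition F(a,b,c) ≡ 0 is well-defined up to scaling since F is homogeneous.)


F(9,4,8) ≡ 10 (mod 11); P is NOT on the curve.

Evaluate F(9, 4, 8) term-by-term (mod 11).
  -X**3 ↦ -1·729·1·1 = -729
  3*X**2*Y ↦ 3·81·4·1 = 972
  -X**2*Z ↦ -1·81·1·8 = -648
  2*X*Y**2 ↦ 2·9·16·1 = 288
  3*X*Y*Z ↦ 3·9·4·8 = 864
  X*Z**2 ↦ 1·9·1·64 = 576
  Y**3 ↦ 1·1·64·1 = 64
  2*Y**2*Z ↦ 2·1·16·8 = 256
  2*Y*Z**2 ↦ 2·1·4·64 = 512
Sum: F(9, 4, 8) = (-729) + (972) + (-648) + (288) + (864) + (576) + (64) + (256) + (512) = 2155.
Reducing mod 11: 2155 ≡ 10 (mod 11).
Since F(a, b, c) ≡ 10 ≠ 0 (mod 11), P does NOT lie on the curve.


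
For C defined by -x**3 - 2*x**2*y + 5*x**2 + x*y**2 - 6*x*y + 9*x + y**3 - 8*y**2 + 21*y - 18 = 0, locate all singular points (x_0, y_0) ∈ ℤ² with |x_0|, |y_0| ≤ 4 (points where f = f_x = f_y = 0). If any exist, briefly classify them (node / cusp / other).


Singular points: {(0, 3)}; classification: node.

Compute partial derivatives:
  f_x = -3*x**2 - 4*x*y + 10*x + y**2 - 6*y + 9.
  f_y = -2*x**2 + 2*x*y - 6*x + 3*y**2 - 16*y + 21.
Scan x_0 ∈ {−4, ..., 4}. For each x_0, f_y(x_0, y) is a polynomial in y; find its integer roots y ∈ {−4, ..., 4}, then test f_x and f at those candidates.
  x = -4: f_y(-4, y) = 3*y**2 - 24*y + 13; no integer root y with |y| ≤ 4.
  x = -3: f_y(-3, y) = 3*y**2 - 22*y + 21; no integer root y with |y| ≤ 4.
  x = -2: f_y(-2, y) = 3*y**2 - 20*y + 25; no integer root y with |y| ≤ 4.
  x = -1: f_y(-1, y) = 3*y**2 - 18*y + 25; no integer root y with |y| ≤ 4.
  x = 0: f_y(0, y) = 3*y**2 - 16*y + 21; vanishes at y ∈ {3}. (0, 3): f_x = 0, f = 0 — SINGULAR.
  x = 1: f_y(1, y) = 3*y**2 - 14*y + 13; no integer root y with |y| ≤ 4.
  x = 2: f_y(2, y) = 3*y**2 - 12*y + 1; no integer root y with |y| ≤ 4.
  x = 3: f_y(3, y) = 3*y**2 - 10*y - 15; no integer root y with |y| ≤ 4.
  x = 4: f_y(4, y) = 3*y**2 - 8*y - 35; no integer root y with |y| ≤ 4.
Only singular point on the grid: (0, 3).
Classify: substitute x = 0 + u, y = 3 + v and expand: f = -u**3 - 2*u**2*v - u**2 + u*v**2 + v**3 + v**2.
No constant or linear terms (consistent with a singular point). Quadratic part: -u**2 + v**2. Cubic part: -u**3 - 2*u**2*v + u*v**2 + v**3.
The quadratic part v**2 - u**2 = (v − u)(v + u) splits into two distinct linear factors, so there are two distinct tangent lines y − 3 = ±(x − 0) — this is a node (ordinary double point).
Classification: node.


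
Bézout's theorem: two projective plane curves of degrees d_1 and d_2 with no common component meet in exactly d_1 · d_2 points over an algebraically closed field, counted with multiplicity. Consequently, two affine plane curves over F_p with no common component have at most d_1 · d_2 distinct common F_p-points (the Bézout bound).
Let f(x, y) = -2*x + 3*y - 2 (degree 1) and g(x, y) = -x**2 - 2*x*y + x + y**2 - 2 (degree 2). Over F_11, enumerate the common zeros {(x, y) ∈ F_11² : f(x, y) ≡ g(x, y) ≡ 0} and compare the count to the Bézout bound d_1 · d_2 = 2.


Common zeros: ∅; count = 0; Bézout bound = 2.

deg(f) = 1, deg(g) = 2, so Bézout bound = 2.
Scan x ∈ F_11. For each x, list the y ∈ F_11 with f(x, y) ≡ 0 and those with g(x, y) ≡ 0 (mod 11); the common zeros in that column are the intersection.
  x = 0: f ≡ 0 at y ∈ {8}; g ≡ 0 at y ∈ ∅; common: ∅.
  x = 1: f ≡ 0 at y ∈ {5}; g ≡ 0 at y ∈ {6, 7}; common: ∅.
  x = 2: f ≡ 0 at y ∈ {2}; g ≡ 0 at y ∈ ∅; common: ∅.
  x = 3: f ≡ 0 at y ∈ {10}; g ≡ 0 at y ∈ ∅; common: ∅.
  x = 4: f ≡ 0 at y ∈ {7}; g ≡ 0 at y ∈ ∅; common: ∅.
  x = 5: f ≡ 0 at y ∈ {4}; g ≡ 0 at y ∈ {0, 10}; common: ∅.
  x = 6: f ≡ 0 at y ∈ {1}; g ≡ 0 at y ∈ ∅; common: ∅.
  x = 7: f ≡ 0 at y ∈ {9}; g ≡ 0 at y ∈ {0, 3}; common: ∅.
  x = 8: f ≡ 0 at y ∈ {6}; g ≡ 0 at y ∈ {7, 9}; common: ∅.
  x = 9: f ≡ 0 at y ∈ {3}; g ≡ 0 at y ∈ {8, 10}; common: ∅.
  x = 10: f ≡ 0 at y ∈ {0}; g ≡ 0 at y ∈ {3, 6}; common: ∅.
Collecting: common zeros = ∅, so the count is 0.
Comparison with the Bézout bound: 0 ≤ 2 = deg(f)·deg(g), as expected for curves with no common component (the affine F_11-count falls short of the bound because intersections may lie at infinity, over extension fields, or carry multiplicity).


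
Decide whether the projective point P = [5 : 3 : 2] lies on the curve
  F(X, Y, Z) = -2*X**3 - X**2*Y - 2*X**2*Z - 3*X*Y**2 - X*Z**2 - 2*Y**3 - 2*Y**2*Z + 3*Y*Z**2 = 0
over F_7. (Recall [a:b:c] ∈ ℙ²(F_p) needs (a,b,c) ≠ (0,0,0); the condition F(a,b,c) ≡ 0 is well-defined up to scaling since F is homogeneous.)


F(5,3,2) ≡ 3 (mod 7); P is NOT on the curve.

Evaluate F(5, 3, 2) term-by-term (mod 7).
  -2*X**3 ↦ -2·125·1·1 = -250
  -X**2*Y ↦ -1·25·3·1 = -75
  -2*X**2*Z ↦ -2·25·1·2 = -100
  -3*X*Y**2 ↦ -3·5·9·1 = -135
  -X*Z**2 ↦ -1·5·1·4 = -20
  -2*Y**3 ↦ -2·1·27·1 = -54
  -2*Y**2*Z ↦ -2·1·9·2 = -36
  3*Y*Z**2 ↦ 3·1·3·4 = 36
Sum: F(5, 3, 2) = (-250) + (-75) + (-100) + (-135) + (-20) + (-54) + (-36) + (36) = -634.
Reducing mod 7: -634 ≡ 3 (mod 7).
Since F(a, b, c) ≡ 3 ≠ 0 (mod 7), P does NOT lie on the curve.


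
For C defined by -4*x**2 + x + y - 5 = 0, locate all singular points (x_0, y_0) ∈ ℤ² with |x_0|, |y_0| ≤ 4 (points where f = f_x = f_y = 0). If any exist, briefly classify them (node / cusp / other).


No singular points in the scanned grid; C is smooth there.

Compute partial derivatives:
  f_x = 1 - 8*x.
  f_y = 1.
f_y = 1 is a nonzero constant, so f_y never vanishes: no point (x, y) can satisfy f = f_x = f_y = 0. In particular no (x, y) ∈ {−4, ..., 4}² is singular; the curve is smooth.


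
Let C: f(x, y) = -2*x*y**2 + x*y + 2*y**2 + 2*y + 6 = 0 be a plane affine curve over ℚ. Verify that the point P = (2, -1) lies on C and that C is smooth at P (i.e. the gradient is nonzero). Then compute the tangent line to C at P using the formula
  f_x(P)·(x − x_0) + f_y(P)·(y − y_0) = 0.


Tangent line at P: -3*x + 8*y + 14 = 0.

Step 1: f(2, -1) = 0, so P lies on C.
Step 2: partial derivatives
  f_x(x, y) = -2*y**2 + y, f_y(x, y) = -4*x*y + x + 4*y + 2.
  f_x(P) = -3, f_y(P) = 8 (gradient nonzero, so P is smooth).
Step 3: tangent line at P: -3·(x − 2) + 8·(y − -1) = 0.
Expanding: -3*x + 8*y + 14 = 0.


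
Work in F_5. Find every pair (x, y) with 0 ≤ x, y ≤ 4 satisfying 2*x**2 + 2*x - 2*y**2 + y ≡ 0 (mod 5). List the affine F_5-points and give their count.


Affine F_5-points: {(0, 0), (0, 3), (4, 0), (4, 3)}; count = 4.

For each of the 25 pairs (x, y) ∈ F_5², evaluate f(x, y) mod 5. Record the zeros.
  x = 0: [0↦0, 1↦4, 2↦4, 3↦0, 4↦2]  zeros at y ∈ {0, 3}
  x = 1: [0↦4, 1↦3, 2↦3, 3↦4, 4↦1]  zeros at y ∈ ∅
  x = 2: [0↦2, 1↦1, 2↦1, 3↦2, 4↦4]  zeros at y ∈ ∅
  x = 3: [0↦4, 1↦3, 2↦3, 3↦4, 4↦1]  zeros at y ∈ ∅
  x = 4: [0↦0, 1↦4, 2↦4, 3↦0, 4↦2]  zeros at y ∈ {0, 3}
Collecting zeros: affine points = {(0, 0), (0, 3), (4, 0), (4, 3)}.
Total count |C(F_5)_aff| = 4.


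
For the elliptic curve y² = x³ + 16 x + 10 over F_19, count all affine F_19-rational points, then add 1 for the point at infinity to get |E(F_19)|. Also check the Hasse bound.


Affine points = {(3, 3), (3, 16), (4, 9), (4, 10), (5, 5), (5, 14), (7, 3), (7, 16), (8, 2), (8, 17), (9, 3), (9, 16), (10, 7), (10, 12), (11, 4), (11, 15), (12, 7), (12, 12), (16, 7), (16, 12)}; affine count = 20; |E(F_19)| = 21.

Discriminant check: Δ ∝ 4a³ + 27b² = 4·16³ + 27·10² = 4·4096 + 27·100 ≡ 8 (mod 19). Nonzero ⇒ E is nonsingular.
For each x ∈ F_19, compute rhs = x³ + 16·x + 10 mod 19, then count y ∈ F_19 with y² ≡ rhs.
  x = 0: rhs = 10, matching y values: none (0 points).
  x = 1: rhs = 8, matching y values: none (0 points).
  x = 2: rhs = 12, matching y values: none (0 points).
  x = 3: rhs = 9, matching y values: 3, 16 (2 points).
  x = 4: rhs = 5, matching y values: 9, 10 (2 points).
  x = 5: rhs = 6, matching y values: 5, 14 (2 points).
  x = 6: rhs = 18, matching y values: none (0 points).
  x = 7: rhs = 9, matching y values: 3, 16 (2 points).
  x = 8: rhs = 4, matching y values: 2, 17 (2 points).
  x = 9: rhs = 9, matching y values: 3, 16 (2 points).
  x = 10: rhs = 11, matching y values: 7, 12 (2 points).
  x = 11: rhs = 16, matching y values: 4, 15 (2 points).
  x = 12: rhs = 11, matching y values: 7, 12 (2 points).
  x = 13: rhs = 2, matching y values: none (0 points).
  x = 14: rhs = 14, matching y values: none (0 points).
  x = 15: rhs = 15, matching y values: none (0 points).
  x = 16: rhs = 11, matching y values: 7, 12 (2 points).
  x = 17: rhs = 8, matching y values: none (0 points).
  x = 18: rhs = 12, matching y values: none (0 points).
Total affine count: 20.
Full point count |E(F_19)| = 20 + 1 = 21.
Hasse bound: |21 − (19+1)| = |1| = 1 ≤ 2√19 ≈ 8.7178 ✓.


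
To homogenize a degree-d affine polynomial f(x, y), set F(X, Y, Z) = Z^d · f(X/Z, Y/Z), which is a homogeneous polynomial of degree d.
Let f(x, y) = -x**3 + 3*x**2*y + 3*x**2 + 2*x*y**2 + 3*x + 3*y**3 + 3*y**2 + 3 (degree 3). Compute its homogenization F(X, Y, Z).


F(X, Y, Z) = -X**3 + 3*X**2*Y + 3*X**2*Z + 2*X*Y**2 + 3*X*Z**2 + 3*Y**3 + 3*Y**2*Z + 3*Z**3

deg(f) = 3.
Substitute x = X/Z, y = Y/Z into f, then multiply by Z^3.
  monomial -1·x^3·y^0 ↦ -1·X^3·Y^0·Z^0.
  monomial 3·x^2·y^1 ↦ 3·X^2·Y^1·Z^0.
  monomial 3·x^2·y^0 ↦ 3·X^2·Y^0·Z^1.
  monomial 2·x^1·y^2 ↦ 2·X^1·Y^2·Z^0.
  monomial 3·x^1·y^0 ↦ 3·X^1·Y^0·Z^2.
  monomial 3·x^0·y^3 ↦ 3·X^0·Y^3·Z^0.
  monomial 3·x^0·y^2 ↦ 3·X^0·Y^2·Z^1.
  monomial 3·x^0·y^0 ↦ 3·X^0·Y^0·Z^3.
Collecting: F(X, Y, Z) = -X**3 + 3*X**2*Y + 3*X**2*Z + 2*X*Y**2 + 3*X*Z**2 + 3*Y**3 + 3*Y**2*Z + 3*Z**3.


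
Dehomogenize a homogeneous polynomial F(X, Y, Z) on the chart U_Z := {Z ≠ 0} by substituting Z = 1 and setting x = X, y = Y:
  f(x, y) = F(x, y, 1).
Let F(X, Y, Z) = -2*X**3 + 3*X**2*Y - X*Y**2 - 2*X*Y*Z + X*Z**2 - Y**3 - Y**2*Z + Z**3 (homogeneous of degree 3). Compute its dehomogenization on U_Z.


f(x, y) = -2*x**3 + 3*x**2*y - x*y**2 - 2*x*y + x - y**3 - y**2 + 1

On U_Z we set Z = 1. Each monomial c·X^i·Y^j·Z^k in F becomes c·x^i·y^j·1^k = c·x^i·y^j.
Substituting Z = 1: F(X, Y, 1) = -2*x**3 + 3*x**2*y - x*y**2 - 2*x*y + x - y**3 - y**2 + 1.
Note: deg(f) ≤ deg(F) = 3; strict inequality happens when F is divisible by Z (lost terms).


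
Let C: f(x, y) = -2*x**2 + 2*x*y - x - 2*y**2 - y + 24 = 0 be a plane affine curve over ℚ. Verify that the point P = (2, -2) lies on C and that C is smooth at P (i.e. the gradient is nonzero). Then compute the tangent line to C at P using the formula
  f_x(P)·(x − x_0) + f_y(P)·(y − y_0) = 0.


Tangent line at P: -13*x + 11*y + 48 = 0.

Step 1: f(2, -2) = 0, so P lies on C.
Step 2: partial derivatives
  f_x(x, y) = -4*x + 2*y - 1, f_y(x, y) = 2*x - 4*y - 1.
  f_x(P) = -13, f_y(P) = 11 (gradient nonzero, so P is smooth).
Step 3: tangent line at P: -13·(x − 2) + 11·(y − -2) = 0.
Expanding: -13*x + 11*y + 48 = 0.


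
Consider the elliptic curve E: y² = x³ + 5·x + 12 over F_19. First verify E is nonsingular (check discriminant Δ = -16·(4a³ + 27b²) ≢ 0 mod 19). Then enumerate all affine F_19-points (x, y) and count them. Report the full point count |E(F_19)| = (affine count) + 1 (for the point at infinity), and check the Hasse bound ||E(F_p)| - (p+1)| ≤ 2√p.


Affine points = {(2, 7), (2, 12), (3, 4), (3, 15), (4, 1), (4, 18), (6, 7), (6, 12), (9, 8), (9, 11), (10, 6), (10, 13), (11, 7), (11, 12), (15, 2), (15, 17), (18, 5), (18, 14)}; affine count = 18; |E(F_19)| = 19.

Discriminant check: Δ ∝ 4a³ + 27b² = 4·5³ + 27·12² = 4·125 + 27·144 ≡ 18 (mod 19). Nonzero ⇒ E is nonsingular.
For each x ∈ F_19, compute rhs = x³ + 5·x + 12 mod 19, then count y ∈ F_19 with y² ≡ rhs.
  x = 0: rhs = 12, matching y values: none (0 points).
  x = 1: rhs = 18, matching y values: none (0 points).
  x = 2: rhs = 11, matching y values: 7, 12 (2 points).
  x = 3: rhs = 16, matching y values: 4, 15 (2 points).
  x = 4: rhs = 1, matching y values: 1, 18 (2 points).
  x = 5: rhs = 10, matching y values: none (0 points).
  x = 6: rhs = 11, matching y values: 7, 12 (2 points).
  x = 7: rhs = 10, matching y values: none (0 points).
  x = 8: rhs = 13, matching y values: none (0 points).
  x = 9: rhs = 7, matching y values: 8, 11 (2 points).
  x = 10: rhs = 17, matching y values: 6, 13 (2 points).
  x = 11: rhs = 11, matching y values: 7, 12 (2 points).
  x = 12: rhs = 14, matching y values: none (0 points).
  x = 13: rhs = 13, matching y values: none (0 points).
  x = 14: rhs = 14, matching y values: none (0 points).
  x = 15: rhs = 4, matching y values: 2, 17 (2 points).
  x = 16: rhs = 8, matching y values: none (0 points).
  x = 17: rhs = 13, matching y values: none (0 points).
  x = 18: rhs = 6, matching y values: 5, 14 (2 points).
Total affine count: 18.
Full point count |E(F_19)| = 18 + 1 = 19.
Hasse bound: |19 − (19+1)| = |-1| = 1 ≤ 2√19 ≈ 8.7178 ✓.


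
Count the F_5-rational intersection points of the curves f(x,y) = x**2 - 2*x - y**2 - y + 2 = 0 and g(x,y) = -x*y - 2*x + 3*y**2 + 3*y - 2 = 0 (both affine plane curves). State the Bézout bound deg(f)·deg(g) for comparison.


Common zeros: {(3, 4), (4, 0)}; count = 2; Bézout bound = 4.

deg(f) = 2, deg(g) = 2, so Bézout bound = 4.
Scan x ∈ F_5. For each x, list the y ∈ F_5 with f(x, y) ≡ 0 and those with g(x, y) ≡ 0 (mod 5); the common zeros in that column are the intersection.
  x = 0: f ≡ 0 at y ∈ {1, 3}; g ≡ 0 at y ∈ ∅; common: ∅.
  x = 1: f ≡ 0 at y ∈ {2}; g ≡ 0 at y ∈ ∅; common: ∅.
  x = 2: f ≡ 0 at y ∈ {1, 3}; g ≡ 0 at y ∈ ∅; common: ∅.
  x = 3: f ≡ 0 at y ∈ {0, 4}; g ≡ 0 at y ∈ {1, 4}; common: {4}.
  x = 4: f ≡ 0 at y ∈ {0, 4}; g ≡ 0 at y ∈ {0, 2}; common: {0}.
Collecting: common zeros = {(3, 4), (4, 0)}, so the count is 2.
Comparison with the Bézout bound: 2 ≤ 4 = deg(f)·deg(g), as expected for curves with no common component (the affine F_5-count falls short of the bound because intersections may lie at infinity, over extension fields, or carry multiplicity).


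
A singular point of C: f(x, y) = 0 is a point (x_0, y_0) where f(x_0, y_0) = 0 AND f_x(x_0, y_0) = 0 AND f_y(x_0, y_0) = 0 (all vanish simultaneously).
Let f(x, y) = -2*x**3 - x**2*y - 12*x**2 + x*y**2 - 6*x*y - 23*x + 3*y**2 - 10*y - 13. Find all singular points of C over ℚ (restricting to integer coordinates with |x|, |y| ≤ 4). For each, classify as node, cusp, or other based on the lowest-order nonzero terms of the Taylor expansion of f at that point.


Singular points: {(-2, 1)}; classification: node.

Compute partial derivatives:
  f_x = -6*x**2 - 2*x*y - 24*x + y**2 - 6*y - 23.
  f_y = -x**2 + 2*x*y - 6*x + 6*y - 10.
Scan x_0 ∈ {−4, ..., 4}. For each x_0, f_y(x_0, y) is a polynomial in y; find its integer roots y ∈ {−4, ..., 4}, then test f_x and f at those candidates.
  x = -4: f_y(-4, y) = -2*y - 2; vanishes at y ∈ {-1}. (-4, -1): f_x = -24 ≠ 0.
  x = -3: f_y(-3, y) = -1; no integer root y with |y| ≤ 4.
  x = -2: f_y(-2, y) = 2*y - 2; vanishes at y ∈ {1}. (-2, 1): f_x = 0, f = 0 — SINGULAR.
  x = -1: f_y(-1, y) = 4*y - 5; no integer root y with |y| ≤ 4.
  x = 0: f_y(0, y) = 6*y - 10; no integer root y with |y| ≤ 4.
  x = 1: f_y(1, y) = 8*y - 17; no integer root y with |y| ≤ 4.
  x = 2: f_y(2, y) = 10*y - 26; no integer root y with |y| ≤ 4.
  x = 3: f_y(3, y) = 12*y - 37; no integer root y with |y| ≤ 4.
  x = 4: f_y(4, y) = 14*y - 50; no integer root y with |y| ≤ 4.
Only singular point on the grid: (-2, 1).
Classify: substitute x = -2 + u, y = 1 + v and expand: f = -2*u**3 - u**2*v - u**2 + u*v**2 + v**2.
No constant or linear terms (consistent with a singular point). Quadratic part: -u**2 + v**2. Cubic part: -2*u**3 - u**2*v + u*v**2.
The quadratic part v**2 - u**2 = (v − u)(v + u) splits into two distinct linear factors, so there are two distinct tangent lines y − 1 = ±(x − -2) — this is a node (ordinary double point).
Classification: node.


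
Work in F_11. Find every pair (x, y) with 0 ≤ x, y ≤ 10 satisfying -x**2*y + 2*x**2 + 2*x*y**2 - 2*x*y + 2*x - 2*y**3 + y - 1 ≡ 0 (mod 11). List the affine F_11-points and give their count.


Affine F_11-points: {(0, 10), (2, 0), (2, 6), (2, 7), (4, 1), (5, 1), (7, 5), (8, 0), (8, 2), (8, 6), (9, 10)}; count = 11.

For each of the 121 pairs (x, y) ∈ F_11², evaluate f(x, y) mod 11. Record the zeros.
  x = 0: [0↦10, 1↦9, 2↦7, 3↦3, 4↦7, 5↦7, 6↦2, 7↦2, 8↦6, 9↦2, 10↦0]  zeros at y ∈ {10}
  x = 1: [0↦3, 1↦1, 2↦2, 3↦5, 4↦9, 5↦2, 6↦5, 7↦6, 8↦4, 9↦9, 10↦9]  zeros at y ∈ ∅
  x = 2: [0↦0, 1↦6, 2↦8, 3↦5, 4↦7, 5↦2, 6↦0, 7↦0, 8↦1, 9↦2, 10↦2]  zeros at y ∈ {0, 6, 7}
  x = 3: [0↦1, 1↦2, 2↦3, 3↦3, 4↦1, 5↦7, 6↦9, 7↦6, 8↦8, 9↦3, 10↦1]  zeros at y ∈ ∅
  x = 4: [0↦6, 1↦0, 2↦9, 3↦10, 4↦2, 5↦6, 6↦10, 7↦2, 8↦3, 9↦1, 10↦6]  zeros at y ∈ {1}
  x = 5: [0↦4, 1↦0, 2↦4, 3↦4, 4↦10, 5↦10, 6↦3, 7↦10, 8↦8, 9↦7, 10↦6]  zeros at y ∈ {1}
  x = 6: [0↦6, 1↦2, 2↦10, 3↦7, 4↦3, 5↦8, 6↦10, 7↦8, 8↦1, 9↦10, 10↦1]  zeros at y ∈ ∅
  x = 7: [0↦1, 1↦6, 2↦5, 3↦8, 4↦3, 5↦0, 6↦9, 7↦7, 8↦4, 9↦10, 10↦2]  zeros at y ∈ {5}
  x = 8: [0↦0, 1↦1, 2↦0, 3↦7, 4↦10, 5↦8, 6↦0, 7↦7, 8↦6, 9↦7, 10↦9]  zeros at y ∈ {0, 2, 6}
  x = 9: [0↦3, 1↦9, 2↦6, 3↦4, 4↦2, 5↦10, 6↦5, 7↦8, 8↦7, 9↦1, 10↦0]  zeros at y ∈ {10}
  x = 10: [0↦10, 1↦8, 2↦1, 3↦10, 4↦1, 5↦6, 6↦2, 7↦10, 8↦7, 9↦3, 10↦8]  zeros at y ∈ ∅
Collecting zeros: affine points = {(0, 10), (2, 0), (2, 6), (2, 7), (4, 1), (5, 1), (7, 5), (8, 0), (8, 2), (8, 6), (9, 10)}.
Total count |C(F_11)_aff| = 11.


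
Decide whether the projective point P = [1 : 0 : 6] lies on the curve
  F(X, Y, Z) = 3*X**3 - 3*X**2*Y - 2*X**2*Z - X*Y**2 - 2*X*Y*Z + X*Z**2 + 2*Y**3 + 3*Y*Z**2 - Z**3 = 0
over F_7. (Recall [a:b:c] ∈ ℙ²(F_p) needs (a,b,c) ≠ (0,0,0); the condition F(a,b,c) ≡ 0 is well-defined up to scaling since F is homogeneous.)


F(1,0,6) ≡ 0 (mod 7); P is on the curve.

Evaluate F(1, 0, 6) term-by-term (mod 7).
  3*X**3 ↦ 3·1·1·1 = 3
  -3*X**2*Y ↦ -3·1·0·1 = 0
  -2*X**2*Z ↦ -2·1·1·6 = -12
  -X*Y**2 ↦ -1·1·0·1 = 0
  -2*X*Y*Z ↦ -2·1·0·6 = 0
  X*Z**2 ↦ 1·1·1·36 = 36
  2*Y**3 ↦ 2·1·0·1 = 0
  3*Y*Z**2 ↦ 3·1·0·36 = 0
  -Z**3 ↦ -1·1·1·216 = -216
Sum: F(1, 0, 6) = (3) + (0) + (-12) + (0) + (0) + (36) + (0) + (0) + (-216) = -189.
Reducing mod 7: -189 ≡ 0 (mod 7).
Since F(a, b, c) ≡ 0 (mod 7), P lies on the curve.


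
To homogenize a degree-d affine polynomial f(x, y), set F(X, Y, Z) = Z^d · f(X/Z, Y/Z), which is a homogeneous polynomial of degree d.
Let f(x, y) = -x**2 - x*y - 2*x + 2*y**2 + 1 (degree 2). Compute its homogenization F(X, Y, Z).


F(X, Y, Z) = -X**2 - X*Y - 2*X*Z + 2*Y**2 + Z**2

deg(f) = 2.
Substitute x = X/Z, y = Y/Z into f, then multiply by Z^2.
  monomial -1·x^2·y^0 ↦ -1·X^2·Y^0·Z^0.
  monomial -1·x^1·y^1 ↦ -1·X^1·Y^1·Z^0.
  monomial -2·x^1·y^0 ↦ -2·X^1·Y^0·Z^1.
  monomial 2·x^0·y^2 ↦ 2·X^0·Y^2·Z^0.
  monomial 1·x^0·y^0 ↦ 1·X^0·Y^0·Z^2.
Collecting: F(X, Y, Z) = -X**2 - X*Y - 2*X*Z + 2*Y**2 + Z**2.


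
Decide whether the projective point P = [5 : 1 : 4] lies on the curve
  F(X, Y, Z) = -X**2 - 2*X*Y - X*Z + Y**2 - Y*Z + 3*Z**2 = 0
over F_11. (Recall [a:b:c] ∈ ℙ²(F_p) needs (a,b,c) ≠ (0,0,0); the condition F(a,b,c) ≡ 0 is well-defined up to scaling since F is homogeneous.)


F(5,1,4) ≡ 1 (mod 11); P is NOT on the curve.

Evaluate F(5, 1, 4) term-by-term (mod 11).
  -X**2 ↦ -1·25·1·1 = -25
  -2*X*Y ↦ -2·5·1·1 = -10
  -X*Z ↦ -1·5·1·4 = -20
  Y**2 ↦ 1·1·1·1 = 1
  -Y*Z ↦ -1·1·1·4 = -4
  3*Z**2 ↦ 3·1·1·16 = 48
Sum: F(5, 1, 4) = (-25) + (-10) + (-20) + (1) + (-4) + (48) = -10.
Reducing mod 11: -10 ≡ 1 (mod 11).
Since F(a, b, c) ≡ 1 ≠ 0 (mod 11), P does NOT lie on the curve.
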